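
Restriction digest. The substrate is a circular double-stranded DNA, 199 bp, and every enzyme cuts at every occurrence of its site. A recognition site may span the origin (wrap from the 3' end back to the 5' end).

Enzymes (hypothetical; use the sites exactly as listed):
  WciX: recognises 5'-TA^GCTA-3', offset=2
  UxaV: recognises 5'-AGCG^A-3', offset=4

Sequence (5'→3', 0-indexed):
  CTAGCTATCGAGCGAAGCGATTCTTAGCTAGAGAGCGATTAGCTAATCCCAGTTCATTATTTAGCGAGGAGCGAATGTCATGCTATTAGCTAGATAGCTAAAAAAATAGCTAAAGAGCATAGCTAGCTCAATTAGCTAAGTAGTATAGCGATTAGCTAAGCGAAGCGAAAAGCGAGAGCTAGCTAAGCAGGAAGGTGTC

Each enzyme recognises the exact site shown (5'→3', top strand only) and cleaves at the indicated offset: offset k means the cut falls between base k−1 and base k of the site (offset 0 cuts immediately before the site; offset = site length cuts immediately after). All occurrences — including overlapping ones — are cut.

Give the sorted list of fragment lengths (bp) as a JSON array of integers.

[4,4,5,5,7,7,7,7,8,8,11,11,12,13,13,15,16,21,25]

Site scan:
  WciX (TAGCTA, off=2): starts [1, 24, 39, 86, 94, 106, 119, 132, 152, 179] → cuts [3, 26, 41, 88, 96, 108, 121, 134, 154, 181]
  UxaV (AGCGA, off=4): starts [10, 15, 33, 62, 69, 146, 158, 163, 170] → cuts [14, 19, 37, 66, 73, 150, 162, 167, 174]

Pooled cuts: [3, 14, 19, 26, 37, 41, 66, 73, 88, 96, 108, 121, 134, 150, 154, 162, 167, 174, 181]

Fragments:
  3→14: 11 bp
  14→19: 5 bp
  19→26: 7 bp
  26→37: 11 bp
  37→41: 4 bp
  41→66: 25 bp
  66→73: 7 bp
  73→88: 15 bp
  88→96: 8 bp
  96→108: 12 bp
  108→121: 13 bp
  121→134: 13 bp
  134→150: 16 bp
  150→154: 4 bp
  154→162: 8 bp
  162→167: 5 bp
  167→174: 7 bp
  174→181: 7 bp
  181→3 (wrap): 199-181+3 = 21 bp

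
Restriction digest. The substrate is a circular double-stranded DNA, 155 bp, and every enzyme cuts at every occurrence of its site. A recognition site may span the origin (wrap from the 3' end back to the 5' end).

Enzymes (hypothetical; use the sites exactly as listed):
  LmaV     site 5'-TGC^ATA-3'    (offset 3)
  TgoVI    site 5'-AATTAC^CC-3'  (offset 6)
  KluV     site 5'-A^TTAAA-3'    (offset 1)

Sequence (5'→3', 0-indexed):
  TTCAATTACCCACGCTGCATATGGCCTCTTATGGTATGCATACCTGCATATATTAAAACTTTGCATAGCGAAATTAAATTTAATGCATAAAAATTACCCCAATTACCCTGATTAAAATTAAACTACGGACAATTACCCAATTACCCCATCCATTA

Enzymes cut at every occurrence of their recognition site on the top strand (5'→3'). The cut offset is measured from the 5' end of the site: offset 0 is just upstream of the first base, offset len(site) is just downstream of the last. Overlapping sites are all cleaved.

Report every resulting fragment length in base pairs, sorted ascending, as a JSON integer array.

[5,5,6,8,8,9,9,9,11,12,13,19,20,21]

Per-enzyme occurrences:
  LmaV (TGCATA, off=3): starts [15, 36, 44, 61, 83] → cuts [18, 39, 47, 64, 86]
  TgoVI (AATTACCC, off=6): starts [3, 91, 100, 130, 138] → cuts [9, 97, 106, 136, 144]
  KluV (ATTAAA, off=1): starts [51, 72, 110, 116] → cuts [52, 73, 111, 117]

All cut coordinates (distinct, sorted): [9, 18, 39, 47, 52, 64, 73, 86, 97, 106, 111, 117, 136, 144]

Fragment lengths:
  9→18: 9 bp
  18→39: 21 bp
  39→47: 8 bp
  47→52: 5 bp
  52→64: 12 bp
  64→73: 9 bp
  73→86: 13 bp
  86→97: 11 bp
  97→106: 9 bp
  106→111: 5 bp
  111→117: 6 bp
  117→136: 19 bp
  136→144: 8 bp
  144→9 (wrap): 155-144+9 = 20 bp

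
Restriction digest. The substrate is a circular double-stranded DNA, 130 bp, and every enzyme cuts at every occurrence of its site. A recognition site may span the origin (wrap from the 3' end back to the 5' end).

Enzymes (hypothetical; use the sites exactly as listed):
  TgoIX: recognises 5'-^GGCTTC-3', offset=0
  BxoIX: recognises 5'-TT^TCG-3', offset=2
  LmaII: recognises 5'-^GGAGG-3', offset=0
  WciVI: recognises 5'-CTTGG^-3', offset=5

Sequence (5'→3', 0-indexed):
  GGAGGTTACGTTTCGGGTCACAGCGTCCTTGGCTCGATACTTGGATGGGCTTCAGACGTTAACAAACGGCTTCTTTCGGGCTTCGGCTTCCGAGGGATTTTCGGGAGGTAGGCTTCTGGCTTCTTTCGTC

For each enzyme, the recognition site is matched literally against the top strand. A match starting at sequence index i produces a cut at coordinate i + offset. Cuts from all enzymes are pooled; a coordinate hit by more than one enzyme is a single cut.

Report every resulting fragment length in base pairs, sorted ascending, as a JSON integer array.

[3,3,3,5,6,7,7,8,8,12,12,16,20,20]

Site scan:
  TgoIX (GGCTTC, off=0): starts [47, 67, 78, 84, 110, 117] → cuts [47, 67, 78, 84, 110, 117]
  BxoIX (TTTCG, off=2): starts [10, 73, 98, 123] → cuts [12, 75, 100, 125]
  LmaII (GGAGG, off=0): starts [0, 103] → cuts [0, 103]
  WciVI (CTTGG, off=5): starts [27, 39] → cuts [32, 44]

All cut coordinates (distinct, sorted): [0, 12, 32, 44, 47, 67, 75, 78, 84, 100, 103, 110, 117, 125]

Fragment lengths:
  0→12: 12 bp
  12→32: 20 bp
  32→44: 12 bp
  44→47: 3 bp
  47→67: 20 bp
  67→75: 8 bp
  75→78: 3 bp
  78→84: 6 bp
  84→100: 16 bp
  100→103: 3 bp
  103→110: 7 bp
  110→117: 7 bp
  117→125: 8 bp
  125→0 (wrap): 130-125+0 = 5 bp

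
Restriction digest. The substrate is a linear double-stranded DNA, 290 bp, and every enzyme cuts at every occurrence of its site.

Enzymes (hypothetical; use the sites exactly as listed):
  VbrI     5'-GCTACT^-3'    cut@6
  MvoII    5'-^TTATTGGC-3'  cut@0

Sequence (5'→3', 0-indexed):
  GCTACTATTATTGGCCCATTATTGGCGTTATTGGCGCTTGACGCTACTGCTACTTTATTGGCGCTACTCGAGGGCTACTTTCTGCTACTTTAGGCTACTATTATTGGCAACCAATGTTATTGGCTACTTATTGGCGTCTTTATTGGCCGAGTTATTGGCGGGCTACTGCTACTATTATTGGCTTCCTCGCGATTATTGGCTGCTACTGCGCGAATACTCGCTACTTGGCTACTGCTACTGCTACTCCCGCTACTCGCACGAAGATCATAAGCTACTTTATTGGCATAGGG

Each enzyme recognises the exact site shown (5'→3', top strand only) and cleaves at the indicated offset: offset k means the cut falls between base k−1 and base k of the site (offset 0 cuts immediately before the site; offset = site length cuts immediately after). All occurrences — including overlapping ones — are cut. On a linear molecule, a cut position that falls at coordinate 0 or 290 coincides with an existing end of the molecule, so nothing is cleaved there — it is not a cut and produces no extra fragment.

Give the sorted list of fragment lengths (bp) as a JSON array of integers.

Site scan:
  VbrI GCTACT/6: at [0, 42, 48, 62, 73, 83, 93, 122, 161, 167, 201, 219, 227, 233, 239, 248, 270] ⇒ [6, 48, 54, 68, 79, 89, 99, 128, 167, 173, 207, 225, 233, 239, 245, 254, 276]
  MvoII TTATTGGC/0: at [7, 18, 27, 54, 100, 116, 127, 139, 151, 174, 192, 276] ⇒ [7, 18, 27, 54, 100, 116, 127, 139, 151, 174, 192, 276]

All cut coordinates (distinct, sorted): [6, 7, 18, 27, 48, 54, 68, 79, 89, 99, 100, 116, 127, 128, 139, 151, 167, 173, 174, 192, 207, 225, 233, 239, 245, 254, 276]

Fragment lengths:
  [0,6): 6 bp
  [6,7): 1 bp
  [7,18): 11 bp
  [18,27): 9 bp
  [27,48): 21 bp
  [48,54): 6 bp
  [54,68): 14 bp
  [68,79): 11 bp
  [79,89): 10 bp
  [89,99): 10 bp
  [99,100): 1 bp
  [100,116): 16 bp
  [116,127): 11 bp
  [127,128): 1 bp
  [128,139): 11 bp
  [139,151): 12 bp
  [151,167): 16 bp
  [167,173): 6 bp
  [173,174): 1 bp
  [174,192): 18 bp
  [192,207): 15 bp
  [207,225): 18 bp
  [225,233): 8 bp
  [233,239): 6 bp
  [239,245): 6 bp
  [245,254): 9 bp
  [254,276): 22 bp
  [276,290): 14 bp

[1,1,1,1,6,6,6,6,6,8,9,9,10,10,11,11,11,11,12,14,14,15,16,16,18,18,21,22]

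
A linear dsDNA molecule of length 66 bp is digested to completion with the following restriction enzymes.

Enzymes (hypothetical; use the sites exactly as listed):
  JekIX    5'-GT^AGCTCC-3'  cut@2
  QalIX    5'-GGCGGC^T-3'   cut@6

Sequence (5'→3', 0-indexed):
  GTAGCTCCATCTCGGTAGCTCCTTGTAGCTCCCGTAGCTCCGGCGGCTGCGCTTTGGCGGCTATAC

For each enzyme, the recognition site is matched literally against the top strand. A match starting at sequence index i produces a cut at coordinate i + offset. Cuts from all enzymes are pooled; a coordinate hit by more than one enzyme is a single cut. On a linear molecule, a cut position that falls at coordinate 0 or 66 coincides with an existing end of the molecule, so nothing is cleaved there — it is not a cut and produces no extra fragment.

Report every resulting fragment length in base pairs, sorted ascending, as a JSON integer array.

[2,5,9,10,12,14,14]

Per-enzyme occurrences:
  JekIX GTAGCTCC/2: at [0, 14, 24, 33] ⇒ [2, 16, 26, 35]
  QalIX GGCGGCT/6: at [41, 55] ⇒ [47, 61]

Pooled cuts: [2, 16, 26, 35, 47, 61]

Fragments:
  [0,2): 2 bp
  [2,16): 14 bp
  [16,26): 10 bp
  [26,35): 9 bp
  [35,47): 12 bp
  [47,61): 14 bp
  [61,66): 5 bp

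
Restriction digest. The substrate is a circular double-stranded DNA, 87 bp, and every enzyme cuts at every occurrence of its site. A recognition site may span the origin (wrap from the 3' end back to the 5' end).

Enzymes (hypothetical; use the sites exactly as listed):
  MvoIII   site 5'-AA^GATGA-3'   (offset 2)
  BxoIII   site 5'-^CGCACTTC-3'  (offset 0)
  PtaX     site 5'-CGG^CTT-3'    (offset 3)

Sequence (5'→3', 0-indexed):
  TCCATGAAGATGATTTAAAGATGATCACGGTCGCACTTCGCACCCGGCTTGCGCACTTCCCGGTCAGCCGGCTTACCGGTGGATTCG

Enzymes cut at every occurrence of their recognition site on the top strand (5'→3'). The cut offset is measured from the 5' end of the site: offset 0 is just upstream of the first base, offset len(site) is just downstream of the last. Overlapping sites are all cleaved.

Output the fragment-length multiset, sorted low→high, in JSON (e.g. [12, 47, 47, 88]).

Scan for sites:
  MvoIII AAGATGA/2: at [6, 17] ⇒ [8, 19]
  BxoIII CGCACTTC/0: at [31, 51] ⇒ [31, 51]
  PtaX CGGCTT/3: at [44, 68] ⇒ [47, 71]

Pooled cuts: [8, 19, 31, 47, 51, 71]

Fragment lengths:
  8→19: 11 bp
  19→31: 12 bp
  31→47: 16 bp
  47→51: 4 bp
  51→71: 20 bp
  71→8 (wrap): 87-71+8 = 24 bp

[4,11,12,16,20,24]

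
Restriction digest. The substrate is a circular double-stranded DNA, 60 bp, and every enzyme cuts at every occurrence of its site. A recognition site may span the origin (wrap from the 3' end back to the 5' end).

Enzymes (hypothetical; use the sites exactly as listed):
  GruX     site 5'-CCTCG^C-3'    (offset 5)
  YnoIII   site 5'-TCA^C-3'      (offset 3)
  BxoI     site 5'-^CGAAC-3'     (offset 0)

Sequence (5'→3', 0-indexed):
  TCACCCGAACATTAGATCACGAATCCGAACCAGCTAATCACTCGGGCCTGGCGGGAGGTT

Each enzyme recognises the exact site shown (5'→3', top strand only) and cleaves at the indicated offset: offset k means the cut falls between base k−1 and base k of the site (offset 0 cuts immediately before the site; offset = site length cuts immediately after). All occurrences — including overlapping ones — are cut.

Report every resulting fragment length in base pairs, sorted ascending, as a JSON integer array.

Scan for sites:
  GruX (CCTCGC, off=5): no sites
  YnoIII (TCAC, off=3): starts [0, 16, 37] → cuts [3, 19, 40]
  BxoI (CGAAC, off=0): starts [5, 25] → cuts [5, 25]

All cut coordinates (distinct, sorted): [3, 5, 19, 25, 40]

Fragment lengths:
  3→5: 2 bp
  5→19: 14 bp
  19→25: 6 bp
  25→40: 15 bp
  40→3 (wrap): 60-40+3 = 23 bp

[2,6,14,15,23]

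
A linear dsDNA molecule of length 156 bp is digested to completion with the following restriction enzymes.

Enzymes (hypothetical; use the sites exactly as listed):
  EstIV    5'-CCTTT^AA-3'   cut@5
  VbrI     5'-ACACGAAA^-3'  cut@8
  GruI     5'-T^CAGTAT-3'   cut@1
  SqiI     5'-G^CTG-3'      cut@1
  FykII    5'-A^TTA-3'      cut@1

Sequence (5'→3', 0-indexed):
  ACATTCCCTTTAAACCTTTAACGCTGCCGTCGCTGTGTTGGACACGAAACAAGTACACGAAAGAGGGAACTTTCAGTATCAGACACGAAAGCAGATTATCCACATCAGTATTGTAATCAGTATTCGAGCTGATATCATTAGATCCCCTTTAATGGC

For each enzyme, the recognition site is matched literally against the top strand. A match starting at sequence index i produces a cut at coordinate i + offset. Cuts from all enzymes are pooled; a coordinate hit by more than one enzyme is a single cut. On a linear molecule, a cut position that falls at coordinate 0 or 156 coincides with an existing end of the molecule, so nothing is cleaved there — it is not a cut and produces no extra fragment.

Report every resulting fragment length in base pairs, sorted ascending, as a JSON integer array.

Site scan:
  EstIV CCTTTAA/5: at [6, 14, 145] ⇒ [11, 19, 150]
  VbrI ACACGAAA/8: at [41, 54, 82] ⇒ [49, 62, 90]
  GruI TCAGTAT/1: at [72, 104, 116] ⇒ [73, 105, 117]
  SqiI GCTG/1: at [22, 31, 127] ⇒ [23, 32, 128]
  FykII ATTA/1: at [94, 136] ⇒ [95, 137]

Pooled cuts: [11, 19, 23, 32, 49, 62, 73, 90, 95, 105, 117, 128, 137, 150]

Fragments:
  [0,11): 11 bp
  [11,19): 8 bp
  [19,23): 4 bp
  [23,32): 9 bp
  [32,49): 17 bp
  [49,62): 13 bp
  [62,73): 11 bp
  [73,90): 17 bp
  [90,95): 5 bp
  [95,105): 10 bp
  [105,117): 12 bp
  [117,128): 11 bp
  [128,137): 9 bp
  [137,150): 13 bp
  [150,156): 6 bp

[4,5,6,8,9,9,10,11,11,11,12,13,13,17,17]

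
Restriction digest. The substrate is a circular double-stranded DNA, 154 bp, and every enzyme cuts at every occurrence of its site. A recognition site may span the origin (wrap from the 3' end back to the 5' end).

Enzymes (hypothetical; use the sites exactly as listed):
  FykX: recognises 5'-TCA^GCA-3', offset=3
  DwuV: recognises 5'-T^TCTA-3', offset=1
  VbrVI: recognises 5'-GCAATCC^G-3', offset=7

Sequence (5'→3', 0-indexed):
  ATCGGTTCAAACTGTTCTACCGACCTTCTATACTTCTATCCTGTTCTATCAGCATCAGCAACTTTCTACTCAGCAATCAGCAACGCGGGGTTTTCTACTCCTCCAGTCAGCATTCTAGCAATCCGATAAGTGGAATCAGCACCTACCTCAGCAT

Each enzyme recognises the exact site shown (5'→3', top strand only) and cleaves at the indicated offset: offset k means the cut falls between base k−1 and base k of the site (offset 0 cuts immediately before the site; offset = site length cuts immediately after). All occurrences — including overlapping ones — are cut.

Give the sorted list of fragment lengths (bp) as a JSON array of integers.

Scan for sites:
  FykX (TCAGCA, off=3): starts [48, 54, 69, 76, 106, 135, 147] → cuts [51, 57, 72, 79, 109, 138, 150]
  DwuV (TTCTA, off=1): starts [14, 25, 33, 43, 63, 92, 112] → cuts [15, 26, 34, 44, 64, 93, 113]
  VbrVI (GCAATCCG, off=7): starts [117] → cuts [124]

All cut coordinates (distinct, sorted): [15, 26, 34, 44, 51, 57, 64, 72, 79, 93, 109, 113, 124, 138, 150]

Fragments:
  15→26: 11 bp
  26→34: 8 bp
  34→44: 10 bp
  44→51: 7 bp
  51→57: 6 bp
  57→64: 7 bp
  64→72: 8 bp
  72→79: 7 bp
  79→93: 14 bp
  93→109: 16 bp
  109→113: 4 bp
  113→124: 11 bp
  124→138: 14 bp
  138→150: 12 bp
  150→15 (wrap): 154-150+15 = 19 bp

[4,6,7,7,7,8,8,10,11,11,12,14,14,16,19]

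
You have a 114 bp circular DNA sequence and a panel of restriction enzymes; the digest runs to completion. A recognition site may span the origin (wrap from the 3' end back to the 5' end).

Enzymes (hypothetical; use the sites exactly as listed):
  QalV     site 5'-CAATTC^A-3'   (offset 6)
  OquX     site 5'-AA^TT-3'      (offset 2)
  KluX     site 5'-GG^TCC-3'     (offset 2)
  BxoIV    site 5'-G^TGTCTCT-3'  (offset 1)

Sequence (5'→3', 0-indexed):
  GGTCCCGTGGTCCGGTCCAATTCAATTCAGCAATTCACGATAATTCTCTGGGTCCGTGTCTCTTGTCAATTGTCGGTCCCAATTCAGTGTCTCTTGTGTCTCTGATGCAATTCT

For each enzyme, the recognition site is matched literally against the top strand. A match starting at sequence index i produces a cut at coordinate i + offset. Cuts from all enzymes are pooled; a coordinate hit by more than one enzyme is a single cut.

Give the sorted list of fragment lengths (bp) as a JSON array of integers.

[2,2,3,3,3,3,4,5,5,5,6,6,7,7,8,9,9,13,14]

Site scan:
  QalV (CAATTCA, off=6): starts [17, 22, 30, 79] → cuts [23, 28, 36, 85]
  OquX (AATT, off=2): starts [18, 23, 31, 41, 67, 80, 108] → cuts [20, 25, 33, 43, 69, 82, 110]
  KluX (GGTCC, off=2): starts [0, 8, 13, 50, 74] → cuts [2, 10, 15, 52, 76]
  BxoIV (GTGTCTCT, off=1): starts [55, 86, 95] → cuts [56, 87, 96]

Pooled cuts: [2, 10, 15, 20, 23, 25, 28, 33, 36, 43, 52, 56, 69, 76, 82, 85, 87, 96, 110]

Fragment lengths:
  2→10: 8 bp
  10→15: 5 bp
  15→20: 5 bp
  20→23: 3 bp
  23→25: 2 bp
  25→28: 3 bp
  28→33: 5 bp
  33→36: 3 bp
  36→43: 7 bp
  43→52: 9 bp
  52→56: 4 bp
  56→69: 13 bp
  69→76: 7 bp
  76→82: 6 bp
  82→85: 3 bp
  85→87: 2 bp
  87→96: 9 bp
  96→110: 14 bp
  110→2 (wrap): 114-110+2 = 6 bp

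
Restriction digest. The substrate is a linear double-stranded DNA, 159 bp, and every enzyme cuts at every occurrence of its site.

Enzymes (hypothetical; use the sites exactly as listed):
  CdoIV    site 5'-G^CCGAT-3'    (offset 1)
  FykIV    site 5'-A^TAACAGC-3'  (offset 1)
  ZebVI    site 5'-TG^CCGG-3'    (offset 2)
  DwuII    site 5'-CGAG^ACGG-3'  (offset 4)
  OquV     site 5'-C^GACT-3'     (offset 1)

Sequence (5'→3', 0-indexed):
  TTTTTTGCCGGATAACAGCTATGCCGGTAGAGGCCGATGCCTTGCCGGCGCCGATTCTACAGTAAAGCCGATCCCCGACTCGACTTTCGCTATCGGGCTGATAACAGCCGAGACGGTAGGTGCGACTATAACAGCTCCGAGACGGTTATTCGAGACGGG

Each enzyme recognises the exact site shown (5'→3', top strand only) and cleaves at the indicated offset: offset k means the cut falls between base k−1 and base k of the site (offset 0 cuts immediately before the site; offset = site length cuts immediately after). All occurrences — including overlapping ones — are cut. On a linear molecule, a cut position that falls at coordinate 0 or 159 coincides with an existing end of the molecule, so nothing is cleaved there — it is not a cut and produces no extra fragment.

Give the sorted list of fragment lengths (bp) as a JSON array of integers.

[5,5,5,5,6,7,9,10,11,11,11,11,13,13,17,20]

Per-enzyme occurrences:
  CdoIV (GCCGAT, off=1): starts [32, 49, 66] → cuts [33, 50, 67]
  FykIV (ATAACAGC, off=1): starts [11, 100, 127] → cuts [12, 101, 128]
  ZebVI (TGCCGG, off=2): starts [5, 21, 42] → cuts [7, 23, 44]
  DwuII (CGAGACGG, off=4): starts [108, 137, 150] → cuts [112, 141, 154]
  OquV (CGACT, off=1): starts [75, 80, 122] → cuts [76, 81, 123]

Pooled cuts: [7, 12, 23, 33, 44, 50, 67, 76, 81, 101, 112, 123, 128, 141, 154]

Fragment lengths:
  [0,7): 7 bp
  [7,12): 5 bp
  [12,23): 11 bp
  [23,33): 10 bp
  [33,44): 11 bp
  [44,50): 6 bp
  [50,67): 17 bp
  [67,76): 9 bp
  [76,81): 5 bp
  [81,101): 20 bp
  [101,112): 11 bp
  [112,123): 11 bp
  [123,128): 5 bp
  [128,141): 13 bp
  [141,154): 13 bp
  [154,159): 5 bp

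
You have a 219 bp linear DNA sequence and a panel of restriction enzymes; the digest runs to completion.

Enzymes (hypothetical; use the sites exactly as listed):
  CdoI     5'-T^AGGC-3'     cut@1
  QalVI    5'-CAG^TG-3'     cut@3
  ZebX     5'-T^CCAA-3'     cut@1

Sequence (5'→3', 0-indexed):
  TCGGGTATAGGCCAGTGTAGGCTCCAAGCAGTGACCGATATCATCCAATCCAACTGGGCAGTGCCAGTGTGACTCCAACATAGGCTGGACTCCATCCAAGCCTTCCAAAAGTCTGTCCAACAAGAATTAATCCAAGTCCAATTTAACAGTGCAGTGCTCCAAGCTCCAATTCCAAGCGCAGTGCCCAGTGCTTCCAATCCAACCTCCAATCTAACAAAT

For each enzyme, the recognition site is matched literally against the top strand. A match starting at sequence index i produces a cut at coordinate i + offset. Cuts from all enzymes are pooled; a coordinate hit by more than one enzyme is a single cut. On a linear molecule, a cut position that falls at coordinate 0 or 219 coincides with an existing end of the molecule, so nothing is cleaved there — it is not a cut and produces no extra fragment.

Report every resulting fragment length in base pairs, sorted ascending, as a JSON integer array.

[3,4,5,5,5,5,5,6,6,6,7,7,7,7,7,7,8,8,9,10,12,12,12,13,14,14,15]

Site scan:
  CdoI (TAGGC, off=1): starts [7, 17, 80] → cuts [8, 18, 81]
  QalVI (CAGTG, off=3): starts [12, 28, 58, 64, 146, 151, 178, 185] → cuts [15, 31, 61, 67, 149, 154, 181, 188]
  ZebX (TCCAA, off=1): starts [22, 43, 48, 73, 94, 103, 115, 130, 136, 157, 164, 170, 192, 197, 204] → cuts [23, 44, 49, 74, 95, 104, 116, 131, 137, 158, 165, 171, 193, 198, 205]

All cut coordinates (distinct, sorted): [8, 15, 18, 23, 31, 44, 49, 61, 67, 74, 81, 95, 104, 116, 131, 137, 149, 154, 158, 165, 171, 181, 188, 193, 198, 205]

Fragments:
  [0,8): 8 bp
  [8,15): 7 bp
  [15,18): 3 bp
  [18,23): 5 bp
  [23,31): 8 bp
  [31,44): 13 bp
  [44,49): 5 bp
  [49,61): 12 bp
  [61,67): 6 bp
  [67,74): 7 bp
  [74,81): 7 bp
  [81,95): 14 bp
  [95,104): 9 bp
  [104,116): 12 bp
  [116,131): 15 bp
  [131,137): 6 bp
  [137,149): 12 bp
  [149,154): 5 bp
  [154,158): 4 bp
  [158,165): 7 bp
  [165,171): 6 bp
  [171,181): 10 bp
  [181,188): 7 bp
  [188,193): 5 bp
  [193,198): 5 bp
  [198,205): 7 bp
  [205,219): 14 bp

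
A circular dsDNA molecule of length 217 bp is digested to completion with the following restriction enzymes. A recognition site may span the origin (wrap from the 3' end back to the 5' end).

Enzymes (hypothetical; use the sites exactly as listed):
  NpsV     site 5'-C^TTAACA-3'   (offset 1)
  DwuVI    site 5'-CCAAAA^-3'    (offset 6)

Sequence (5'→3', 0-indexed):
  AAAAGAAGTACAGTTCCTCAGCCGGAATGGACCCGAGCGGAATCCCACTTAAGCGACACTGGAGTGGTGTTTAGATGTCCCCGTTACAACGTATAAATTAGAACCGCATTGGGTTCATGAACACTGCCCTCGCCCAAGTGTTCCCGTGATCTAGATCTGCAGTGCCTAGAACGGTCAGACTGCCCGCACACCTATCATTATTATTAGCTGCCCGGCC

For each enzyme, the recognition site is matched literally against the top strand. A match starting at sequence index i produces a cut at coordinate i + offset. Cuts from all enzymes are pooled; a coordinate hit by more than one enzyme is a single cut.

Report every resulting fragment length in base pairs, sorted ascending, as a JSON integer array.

[217]

Scan for sites:
  NpsV (CTTAACA, off=1): no sites
  DwuVI CCAAAA/6: at [215] ⇒ [4]

Pooled cuts: [4]

Fragment lengths:
  4→4 (wrap): 217-4+4 = 217 bp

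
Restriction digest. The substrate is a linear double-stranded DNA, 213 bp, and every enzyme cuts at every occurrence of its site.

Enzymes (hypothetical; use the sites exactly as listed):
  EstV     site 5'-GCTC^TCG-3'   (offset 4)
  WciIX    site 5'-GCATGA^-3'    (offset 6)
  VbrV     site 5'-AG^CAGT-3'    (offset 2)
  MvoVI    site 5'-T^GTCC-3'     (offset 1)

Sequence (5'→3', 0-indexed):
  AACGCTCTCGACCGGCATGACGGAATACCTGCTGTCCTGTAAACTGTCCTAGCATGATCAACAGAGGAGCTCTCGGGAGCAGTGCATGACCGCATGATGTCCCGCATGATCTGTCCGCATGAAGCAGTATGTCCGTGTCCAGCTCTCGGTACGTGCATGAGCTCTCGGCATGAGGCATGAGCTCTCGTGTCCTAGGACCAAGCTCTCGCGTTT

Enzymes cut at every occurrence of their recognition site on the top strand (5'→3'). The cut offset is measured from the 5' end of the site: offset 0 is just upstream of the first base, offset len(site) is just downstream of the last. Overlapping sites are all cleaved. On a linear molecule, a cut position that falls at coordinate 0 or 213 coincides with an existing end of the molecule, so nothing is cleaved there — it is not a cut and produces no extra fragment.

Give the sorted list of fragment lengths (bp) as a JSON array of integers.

Site scan:
  EstV (GCTCTCG, off=4): starts [3, 68, 141, 160, 180, 201] → cuts [7, 72, 145, 164, 184, 205]
  WciIX (GCATGA, off=6): starts [14, 51, 83, 91, 103, 116, 154, 167, 174] → cuts [20, 57, 89, 97, 109, 122, 160, 173, 180]
  VbrV (AGCAGT, off=2): starts [77, 122] → cuts [79, 124]
  MvoVI (TGTCC, off=1): starts [32, 44, 97, 111, 129, 135, 187] → cuts [33, 45, 98, 112, 130, 136, 188]

All cut coordinates (distinct, sorted): [7, 20, 33, 45, 57, 72, 79, 89, 97, 98, 109, 112, 122, 124, 130, 136, 145, 160, 164, 173, 180, 184, 188, 205]

Fragment lengths:
  [0,7): 7 bp
  [7,20): 13 bp
  [20,33): 13 bp
  [33,45): 12 bp
  [45,57): 12 bp
  [57,72): 15 bp
  [72,79): 7 bp
  [79,89): 10 bp
  [89,97): 8 bp
  [97,98): 1 bp
  [98,109): 11 bp
  [109,112): 3 bp
  [112,122): 10 bp
  [122,124): 2 bp
  [124,130): 6 bp
  [130,136): 6 bp
  [136,145): 9 bp
  [145,160): 15 bp
  [160,164): 4 bp
  [164,173): 9 bp
  [173,180): 7 bp
  [180,184): 4 bp
  [184,188): 4 bp
  [188,205): 17 bp
  [205,213): 8 bp

[1,2,3,4,4,4,6,6,7,7,7,8,8,9,9,10,10,11,12,12,13,13,15,15,17]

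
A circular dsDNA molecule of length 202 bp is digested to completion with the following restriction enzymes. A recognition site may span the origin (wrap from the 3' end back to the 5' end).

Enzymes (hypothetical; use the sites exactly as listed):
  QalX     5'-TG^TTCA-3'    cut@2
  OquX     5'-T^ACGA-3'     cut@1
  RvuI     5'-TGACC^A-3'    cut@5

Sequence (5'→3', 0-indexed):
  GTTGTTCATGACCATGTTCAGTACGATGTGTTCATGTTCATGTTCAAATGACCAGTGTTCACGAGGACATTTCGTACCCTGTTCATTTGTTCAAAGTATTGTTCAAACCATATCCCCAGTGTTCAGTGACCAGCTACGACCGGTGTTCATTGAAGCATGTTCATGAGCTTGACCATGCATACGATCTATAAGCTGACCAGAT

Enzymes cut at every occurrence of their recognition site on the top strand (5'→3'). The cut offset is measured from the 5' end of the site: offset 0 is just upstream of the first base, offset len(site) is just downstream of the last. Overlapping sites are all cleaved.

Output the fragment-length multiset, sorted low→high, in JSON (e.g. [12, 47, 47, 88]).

Site scan:
  QalX TGTTCA/2: at [2, 14, 28, 34, 40, 55, 79, 87, 99, 119, 143, 157] ⇒ [4, 16, 30, 36, 42, 57, 81, 89, 101, 121, 145, 159]
  OquX TACGA/1: at [21, 134, 179] ⇒ [22, 135, 180]
  RvuI TGACCA/5: at [8, 48, 126, 169, 193] ⇒ [13, 53, 131, 174, 198]

All cut coordinates (distinct, sorted): [4, 13, 16, 22, 30, 36, 42, 53, 57, 81, 89, 101, 121, 131, 135, 145, 159, 174, 180, 198]

Fragments:
  4→13: 9 bp
  13→16: 3 bp
  16→22: 6 bp
  22→30: 8 bp
  30→36: 6 bp
  36→42: 6 bp
  42→53: 11 bp
  53→57: 4 bp
  57→81: 24 bp
  81→89: 8 bp
  89→101: 12 bp
  101→121: 20 bp
  121→131: 10 bp
  131→135: 4 bp
  135→145: 10 bp
  145→159: 14 bp
  159→174: 15 bp
  174→180: 6 bp
  180→198: 18 bp
  198→4 (wrap): 202-198+4 = 8 bp

[3,4,4,6,6,6,6,8,8,8,9,10,10,11,12,14,15,18,20,24]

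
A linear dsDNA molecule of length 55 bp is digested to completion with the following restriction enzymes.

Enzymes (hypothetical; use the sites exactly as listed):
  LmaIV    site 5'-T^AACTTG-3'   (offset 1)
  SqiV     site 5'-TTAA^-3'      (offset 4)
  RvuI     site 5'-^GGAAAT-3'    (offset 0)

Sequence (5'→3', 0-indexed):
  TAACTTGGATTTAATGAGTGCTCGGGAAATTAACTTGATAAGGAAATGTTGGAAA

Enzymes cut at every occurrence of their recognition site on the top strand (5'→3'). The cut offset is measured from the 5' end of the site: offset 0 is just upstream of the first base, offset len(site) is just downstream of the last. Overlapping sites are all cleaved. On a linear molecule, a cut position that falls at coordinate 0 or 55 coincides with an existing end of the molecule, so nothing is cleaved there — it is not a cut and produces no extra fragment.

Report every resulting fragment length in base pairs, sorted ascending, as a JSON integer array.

Scan for sites:
  LmaIV TAACTTG/1: at [0, 30] ⇒ [1, 31]
  SqiV TTAA/4: at [10, 29] ⇒ [14, 33]
  RvuI GGAAAT/0: at [24, 41] ⇒ [24, 41]

Pooled cuts: [1, 14, 24, 31, 33, 41]

Fragment lengths:
  [0,1): 1 bp
  [1,14): 13 bp
  [14,24): 10 bp
  [24,31): 7 bp
  [31,33): 2 bp
  [33,41): 8 bp
  [41,55): 14 bp

[1,2,7,8,10,13,14]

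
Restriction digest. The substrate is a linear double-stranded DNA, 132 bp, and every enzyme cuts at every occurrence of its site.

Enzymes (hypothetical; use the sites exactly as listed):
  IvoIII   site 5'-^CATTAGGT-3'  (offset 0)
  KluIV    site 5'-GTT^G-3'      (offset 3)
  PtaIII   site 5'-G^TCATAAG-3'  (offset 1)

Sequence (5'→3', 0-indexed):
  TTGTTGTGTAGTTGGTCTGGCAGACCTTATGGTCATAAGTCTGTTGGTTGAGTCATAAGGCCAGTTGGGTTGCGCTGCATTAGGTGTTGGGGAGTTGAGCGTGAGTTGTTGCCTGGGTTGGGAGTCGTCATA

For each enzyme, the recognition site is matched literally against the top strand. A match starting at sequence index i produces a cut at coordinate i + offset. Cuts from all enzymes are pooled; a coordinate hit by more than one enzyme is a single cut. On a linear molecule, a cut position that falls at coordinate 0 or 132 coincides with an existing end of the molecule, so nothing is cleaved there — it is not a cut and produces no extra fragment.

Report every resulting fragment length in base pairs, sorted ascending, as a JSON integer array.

[3,3,4,5,5,6,8,8,9,11,11,13,13,14,19]

Site scan:
  IvoIII (CATTAGGT, off=0): starts [77] → cuts [77]
  KluIV (GTTG, off=3): starts [2, 10, 42, 46, 63, 68, 85, 93, 104, 107, 116] → cuts [5, 13, 45, 49, 66, 71, 88, 96, 107, 110, 119]
  PtaIII (GTCATAAG, off=1): starts [31, 51] → cuts [32, 52]

Pooled cuts: [5, 13, 32, 45, 49, 52, 66, 71, 77, 88, 96, 107, 110, 119]

Fragment lengths:
  [0,5): 5 bp
  [5,13): 8 bp
  [13,32): 19 bp
  [32,45): 13 bp
  [45,49): 4 bp
  [49,52): 3 bp
  [52,66): 14 bp
  [66,71): 5 bp
  [71,77): 6 bp
  [77,88): 11 bp
  [88,96): 8 bp
  [96,107): 11 bp
  [107,110): 3 bp
  [110,119): 9 bp
  [119,132): 13 bp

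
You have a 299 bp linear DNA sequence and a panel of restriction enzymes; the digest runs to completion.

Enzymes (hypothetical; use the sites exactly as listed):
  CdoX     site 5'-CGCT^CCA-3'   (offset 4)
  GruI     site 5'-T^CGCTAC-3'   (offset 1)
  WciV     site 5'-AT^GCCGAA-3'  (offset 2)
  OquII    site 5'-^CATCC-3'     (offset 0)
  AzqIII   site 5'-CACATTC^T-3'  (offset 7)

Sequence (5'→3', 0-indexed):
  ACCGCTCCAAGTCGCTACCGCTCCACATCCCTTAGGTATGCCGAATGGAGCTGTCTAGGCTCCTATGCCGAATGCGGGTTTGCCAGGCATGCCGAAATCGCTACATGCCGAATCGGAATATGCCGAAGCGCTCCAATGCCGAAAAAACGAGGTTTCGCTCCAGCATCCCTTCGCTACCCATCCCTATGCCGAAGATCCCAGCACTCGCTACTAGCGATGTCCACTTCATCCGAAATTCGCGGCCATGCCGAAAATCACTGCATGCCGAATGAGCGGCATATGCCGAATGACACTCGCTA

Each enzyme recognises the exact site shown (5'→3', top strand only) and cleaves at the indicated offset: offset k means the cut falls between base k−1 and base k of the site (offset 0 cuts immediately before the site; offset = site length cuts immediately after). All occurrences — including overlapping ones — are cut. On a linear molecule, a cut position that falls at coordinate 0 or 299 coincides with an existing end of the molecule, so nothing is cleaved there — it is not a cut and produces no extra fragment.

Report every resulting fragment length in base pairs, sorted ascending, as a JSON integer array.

Scan for sites:
  CdoX CGCTCCA/4: at [2, 18, 128, 155] ⇒ [6, 22, 132, 159]
  GruI TCGCTAC/1: at [11, 97, 170, 204] ⇒ [12, 98, 171, 205]
  WciV ATGCCGAA/2: at [37, 64, 88, 104, 119, 135, 185, 244, 261, 279] ⇒ [39, 66, 90, 106, 121, 137, 187, 246, 263, 281]
  OquII CATCC/0: at [25, 163, 178, 226] ⇒ [25, 163, 178, 226]
  AzqIII (CACATTCT, off=7): no sites

Pooled cuts: [6, 12, 22, 25, 39, 66, 90, 98, 106, 121, 132, 137, 159, 163, 171, 178, 187, 205, 226, 246, 263, 281]

Fragments:
  [0,6): 6 bp
  [6,12): 6 bp
  [12,22): 10 bp
  [22,25): 3 bp
  [25,39): 14 bp
  [39,66): 27 bp
  [66,90): 24 bp
  [90,98): 8 bp
  [98,106): 8 bp
  [106,121): 15 bp
  [121,132): 11 bp
  [132,137): 5 bp
  [137,159): 22 bp
  [159,163): 4 bp
  [163,171): 8 bp
  [171,178): 7 bp
  [178,187): 9 bp
  [187,205): 18 bp
  [205,226): 21 bp
  [226,246): 20 bp
  [246,263): 17 bp
  [263,281): 18 bp
  [281,299): 18 bp

[3,4,5,6,6,7,8,8,8,9,10,11,14,15,17,18,18,18,20,21,22,24,27]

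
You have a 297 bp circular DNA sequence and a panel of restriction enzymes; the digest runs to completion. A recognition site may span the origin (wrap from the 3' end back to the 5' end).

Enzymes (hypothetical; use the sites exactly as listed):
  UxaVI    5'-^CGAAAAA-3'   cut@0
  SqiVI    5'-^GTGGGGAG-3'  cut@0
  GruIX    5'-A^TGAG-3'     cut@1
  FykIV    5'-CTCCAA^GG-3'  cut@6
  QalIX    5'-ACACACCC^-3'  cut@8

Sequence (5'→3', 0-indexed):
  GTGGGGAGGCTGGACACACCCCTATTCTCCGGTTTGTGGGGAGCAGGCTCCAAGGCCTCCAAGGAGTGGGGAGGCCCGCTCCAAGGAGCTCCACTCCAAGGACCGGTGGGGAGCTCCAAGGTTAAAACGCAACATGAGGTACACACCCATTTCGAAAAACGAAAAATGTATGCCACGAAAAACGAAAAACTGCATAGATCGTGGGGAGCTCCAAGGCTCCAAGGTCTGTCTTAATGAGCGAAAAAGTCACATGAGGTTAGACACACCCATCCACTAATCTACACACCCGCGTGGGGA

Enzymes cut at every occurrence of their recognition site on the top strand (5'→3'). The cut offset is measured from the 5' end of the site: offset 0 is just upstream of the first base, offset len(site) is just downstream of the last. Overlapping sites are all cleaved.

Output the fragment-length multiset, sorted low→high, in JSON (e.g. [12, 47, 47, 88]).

[2,3,4,4,6,7,7,7,8,9,12,13,14,14,14,14,15,15,16,17,18,18,19,20,21]

Scan for sites:
  UxaVI CGAAAAA/0: at [152, 159, 175, 182, 238] ⇒ [152, 159, 175, 182, 238]
  SqiVI GTGGGGAG/0: at [0, 35, 65, 105, 200, 290] ⇒ [0, 35, 65, 105, 200, 290]
  GruIX ATGAG/1: at [133, 233, 250] ⇒ [134, 234, 251]
  FykIV CTCCAAGG/6: at [47, 56, 78, 93, 113, 208, 216] ⇒ [53, 62, 84, 99, 119, 214, 222]
  QalIX ACACACCC/8: at [13, 140, 260, 280] ⇒ [21, 148, 268, 288]

All cut coordinates (distinct, sorted): [0, 21, 35, 53, 62, 65, 84, 99, 105, 119, 134, 148, 152, 159, 175, 182, 200, 214, 222, 234, 238, 251, 268, 288, 290]

Fragment lengths:
  0→21: 21 bp
  21→35: 14 bp
  35→53: 18 bp
  53→62: 9 bp
  62→65: 3 bp
  65→84: 19 bp
  84→99: 15 bp
  99→105: 6 bp
  105→119: 14 bp
  119→134: 15 bp
  134→148: 14 bp
  148→152: 4 bp
  152→159: 7 bp
  159→175: 16 bp
  175→182: 7 bp
  182→200: 18 bp
  200→214: 14 bp
  214→222: 8 bp
  222→234: 12 bp
  234→238: 4 bp
  238→251: 13 bp
  251→268: 17 bp
  268→288: 20 bp
  288→290: 2 bp
  290→0 (wrap): 297-290+0 = 7 bp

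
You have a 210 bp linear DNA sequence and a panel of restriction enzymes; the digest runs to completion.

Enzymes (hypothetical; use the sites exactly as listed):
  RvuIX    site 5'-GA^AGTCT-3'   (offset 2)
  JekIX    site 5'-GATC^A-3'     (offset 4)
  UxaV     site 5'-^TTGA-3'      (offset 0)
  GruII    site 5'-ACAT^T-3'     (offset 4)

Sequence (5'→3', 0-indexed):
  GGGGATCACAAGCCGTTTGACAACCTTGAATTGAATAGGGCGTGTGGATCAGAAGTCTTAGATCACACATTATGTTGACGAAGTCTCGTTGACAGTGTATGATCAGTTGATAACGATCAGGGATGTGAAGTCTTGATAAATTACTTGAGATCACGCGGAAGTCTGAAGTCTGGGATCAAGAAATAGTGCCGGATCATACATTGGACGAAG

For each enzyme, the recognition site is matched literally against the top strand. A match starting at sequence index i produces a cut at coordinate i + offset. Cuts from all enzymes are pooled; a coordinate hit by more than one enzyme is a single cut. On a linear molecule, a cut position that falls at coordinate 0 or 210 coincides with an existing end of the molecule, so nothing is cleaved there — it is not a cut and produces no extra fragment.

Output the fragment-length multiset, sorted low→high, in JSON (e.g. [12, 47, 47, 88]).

[2,3,4,4,5,6,6,7,7,7,7,7,8,9,9,9,10,11,11,12,12,16,18,20]

Scan for sites:
  RvuIX (GAAGTCT, off=2): starts [51, 79, 126, 157, 164] → cuts [53, 81, 128, 159, 166]
  JekIX (GATCA, off=4): starts [3, 46, 60, 100, 114, 148, 173, 191] → cuts [7, 50, 64, 104, 118, 152, 177, 195]
  UxaV (TTGA, off=0): starts [16, 25, 30, 74, 88, 106, 132, 144] → cuts [16, 25, 30, 74, 88, 106, 132, 144]
  GruII (ACATT, off=4): starts [66, 197] → cuts [70, 201]

All cut coordinates (distinct, sorted): [7, 16, 25, 30, 50, 53, 64, 70, 74, 81, 88, 104, 106, 118, 128, 132, 144, 152, 159, 166, 177, 195, 201]

Fragments:
  [0,7): 7 bp
  [7,16): 9 bp
  [16,25): 9 bp
  [25,30): 5 bp
  [30,50): 20 bp
  [50,53): 3 bp
  [53,64): 11 bp
  [64,70): 6 bp
  [70,74): 4 bp
  [74,81): 7 bp
  [81,88): 7 bp
  [88,104): 16 bp
  [104,106): 2 bp
  [106,118): 12 bp
  [118,128): 10 bp
  [128,132): 4 bp
  [132,144): 12 bp
  [144,152): 8 bp
  [152,159): 7 bp
  [159,166): 7 bp
  [166,177): 11 bp
  [177,195): 18 bp
  [195,201): 6 bp
  [201,210): 9 bp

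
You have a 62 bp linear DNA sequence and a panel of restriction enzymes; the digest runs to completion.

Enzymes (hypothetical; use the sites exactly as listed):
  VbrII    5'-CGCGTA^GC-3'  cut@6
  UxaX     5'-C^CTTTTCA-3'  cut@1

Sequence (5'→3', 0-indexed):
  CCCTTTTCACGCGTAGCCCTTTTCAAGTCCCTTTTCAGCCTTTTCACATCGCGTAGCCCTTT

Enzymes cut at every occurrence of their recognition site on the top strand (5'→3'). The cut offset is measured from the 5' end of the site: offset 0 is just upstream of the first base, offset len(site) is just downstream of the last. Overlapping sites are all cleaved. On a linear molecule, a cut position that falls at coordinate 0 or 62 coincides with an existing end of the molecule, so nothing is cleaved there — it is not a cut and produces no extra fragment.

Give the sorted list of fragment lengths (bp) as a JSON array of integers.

Per-enzyme occurrences:
  VbrII (CGCGTAGC, off=6): starts [9, 49] → cuts [15, 55]
  UxaX (CCTTTTCA, off=1): starts [1, 17, 29, 38] → cuts [2, 18, 30, 39]

All cut coordinates (distinct, sorted): [2, 15, 18, 30, 39, 55]

Fragment lengths:
  [0,2): 2 bp
  [2,15): 13 bp
  [15,18): 3 bp
  [18,30): 12 bp
  [30,39): 9 bp
  [39,55): 16 bp
  [55,62): 7 bp

[2,3,7,9,12,13,16]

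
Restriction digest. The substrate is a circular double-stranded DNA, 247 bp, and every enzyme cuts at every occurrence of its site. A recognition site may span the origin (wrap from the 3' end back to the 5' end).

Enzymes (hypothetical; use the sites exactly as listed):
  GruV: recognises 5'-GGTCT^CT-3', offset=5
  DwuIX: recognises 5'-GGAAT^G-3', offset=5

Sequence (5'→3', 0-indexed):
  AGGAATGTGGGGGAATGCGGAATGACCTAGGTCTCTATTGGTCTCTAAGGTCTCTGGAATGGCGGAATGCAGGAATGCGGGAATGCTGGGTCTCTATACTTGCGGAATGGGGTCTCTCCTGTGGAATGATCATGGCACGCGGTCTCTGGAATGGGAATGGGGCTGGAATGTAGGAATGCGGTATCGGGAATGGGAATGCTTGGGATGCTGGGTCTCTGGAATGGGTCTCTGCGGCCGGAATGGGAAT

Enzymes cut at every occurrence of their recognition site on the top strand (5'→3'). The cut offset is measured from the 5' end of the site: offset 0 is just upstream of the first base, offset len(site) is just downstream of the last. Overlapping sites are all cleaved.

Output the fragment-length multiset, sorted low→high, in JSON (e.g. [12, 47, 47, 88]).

[6,6,6,7,7,7,7,7,8,8,8,8,9,9,10,10,11,11,12,12,13,14,15,18,18]

Site scan:
  GruV GGTCTCT/5: at [29, 39, 48, 88, 110, 140, 210, 223] ⇒ [34, 44, 53, 93, 115, 145, 215, 228]
  DwuIX GGAATG/5: at [1, 11, 18, 55, 63, 71, 79, 103, 122, 147, 153, 164, 172, 186, 192, 217, 236] ⇒ [6, 16, 23, 60, 68, 76, 84, 108, 127, 152, 158, 169, 177, 191, 197, 222, 241]

All cut coordinates (distinct, sorted): [6, 16, 23, 34, 44, 53, 60, 68, 76, 84, 93, 108, 115, 127, 145, 152, 158, 169, 177, 191, 197, 215, 222, 228, 241]

Fragment lengths:
  6→16: 10 bp
  16→23: 7 bp
  23→34: 11 bp
  34→44: 10 bp
  44→53: 9 bp
  53→60: 7 bp
  60→68: 8 bp
  68→76: 8 bp
  76→84: 8 bp
  84→93: 9 bp
  93→108: 15 bp
  108→115: 7 bp
  115→127: 12 bp
  127→145: 18 bp
  145→152: 7 bp
  152→158: 6 bp
  158→169: 11 bp
  169→177: 8 bp
  177→191: 14 bp
  191→197: 6 bp
  197→215: 18 bp
  215→222: 7 bp
  222→228: 6 bp
  228→241: 13 bp
  241→6 (wrap): 247-241+6 = 12 bp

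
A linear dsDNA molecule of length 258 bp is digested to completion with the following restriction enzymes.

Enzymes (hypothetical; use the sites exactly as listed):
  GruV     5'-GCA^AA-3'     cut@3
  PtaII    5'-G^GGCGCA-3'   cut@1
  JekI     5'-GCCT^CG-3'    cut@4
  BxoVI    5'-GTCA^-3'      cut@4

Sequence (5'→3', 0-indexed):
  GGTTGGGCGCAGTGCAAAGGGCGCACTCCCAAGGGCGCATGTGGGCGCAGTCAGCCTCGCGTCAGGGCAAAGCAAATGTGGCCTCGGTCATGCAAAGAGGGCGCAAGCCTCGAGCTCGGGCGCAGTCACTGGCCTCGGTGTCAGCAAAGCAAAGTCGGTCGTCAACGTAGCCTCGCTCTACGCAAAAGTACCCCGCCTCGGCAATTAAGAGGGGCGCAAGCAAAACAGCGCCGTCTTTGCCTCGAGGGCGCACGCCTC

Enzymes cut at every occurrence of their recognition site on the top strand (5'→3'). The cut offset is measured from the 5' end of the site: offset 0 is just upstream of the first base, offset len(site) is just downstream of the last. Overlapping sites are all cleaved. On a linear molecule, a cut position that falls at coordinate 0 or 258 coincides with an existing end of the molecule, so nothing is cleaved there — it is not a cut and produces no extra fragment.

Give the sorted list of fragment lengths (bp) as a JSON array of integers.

Per-enzyme occurrences:
  GruV (GCAAA, off=3): starts [13, 66, 71, 91, 143, 148, 181, 219] → cuts [16, 69, 74, 94, 146, 151, 184, 222]
  PtaII (GGGCGCA, off=1): starts [4, 18, 32, 42, 98, 117, 211, 245] → cuts [5, 19, 33, 43, 99, 118, 212, 246]
  JekI (GCCTCG, off=4): starts [53, 80, 106, 131, 169, 194, 238] → cuts [57, 84, 110, 135, 173, 198, 242]
  BxoVI (GTCA, off=4): starts [49, 60, 86, 124, 139, 160] → cuts [53, 64, 90, 128, 143, 164]

All cut coordinates (distinct, sorted): [5, 16, 19, 33, 43, 53, 57, 64, 69, 74, 84, 90, 94, 99, 110, 118, 128, 135, 143, 146, 151, 164, 173, 184, 198, 212, 222, 242, 246]

Fragment lengths:
  [0,5): 5 bp
  [5,16): 11 bp
  [16,19): 3 bp
  [19,33): 14 bp
  [33,43): 10 bp
  [43,53): 10 bp
  [53,57): 4 bp
  [57,64): 7 bp
  [64,69): 5 bp
  [69,74): 5 bp
  [74,84): 10 bp
  [84,90): 6 bp
  [90,94): 4 bp
  [94,99): 5 bp
  [99,110): 11 bp
  [110,118): 8 bp
  [118,128): 10 bp
  [128,135): 7 bp
  [135,143): 8 bp
  [143,146): 3 bp
  [146,151): 5 bp
  [151,164): 13 bp
  [164,173): 9 bp
  [173,184): 11 bp
  [184,198): 14 bp
  [198,212): 14 bp
  [212,222): 10 bp
  [222,242): 20 bp
  [242,246): 4 bp
  [246,258): 12 bp

[3,3,4,4,4,5,5,5,5,5,6,7,7,8,8,9,10,10,10,10,10,11,11,11,12,13,14,14,14,20]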